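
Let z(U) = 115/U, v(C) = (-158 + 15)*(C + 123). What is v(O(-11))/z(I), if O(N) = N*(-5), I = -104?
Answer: 2647216/115 ≈ 23019.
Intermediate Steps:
O(N) = -5*N
v(C) = -17589 - 143*C (v(C) = -143*(123 + C) = -17589 - 143*C)
v(O(-11))/z(I) = (-17589 - (-715)*(-11))/((115/(-104))) = (-17589 - 143*55)/((115*(-1/104))) = (-17589 - 7865)/(-115/104) = -25454*(-104/115) = 2647216/115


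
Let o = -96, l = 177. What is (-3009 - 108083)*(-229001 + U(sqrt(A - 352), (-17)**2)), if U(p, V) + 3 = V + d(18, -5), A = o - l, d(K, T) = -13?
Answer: 25409850976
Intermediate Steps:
A = -273 (A = -96 - 1*177 = -96 - 177 = -273)
U(p, V) = -16 + V (U(p, V) = -3 + (V - 13) = -3 + (-13 + V) = -16 + V)
(-3009 - 108083)*(-229001 + U(sqrt(A - 352), (-17)**2)) = (-3009 - 108083)*(-229001 + (-16 + (-17)**2)) = -111092*(-229001 + (-16 + 289)) = -111092*(-229001 + 273) = -111092*(-228728) = 25409850976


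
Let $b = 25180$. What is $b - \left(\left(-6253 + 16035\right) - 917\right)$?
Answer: $16315$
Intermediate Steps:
$b - \left(\left(-6253 + 16035\right) - 917\right) = 25180 - \left(\left(-6253 + 16035\right) - 917\right) = 25180 - \left(9782 - 917\right) = 25180 - 8865 = 16315$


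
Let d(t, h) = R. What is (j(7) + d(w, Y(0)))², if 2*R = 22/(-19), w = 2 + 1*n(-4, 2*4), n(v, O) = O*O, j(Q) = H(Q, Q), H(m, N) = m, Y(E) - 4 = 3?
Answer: 14884/361 ≈ 41.230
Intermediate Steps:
Y(E) = 7 (Y(E) = 4 + 3 = 7)
j(Q) = Q
n(v, O) = O²
w = 66 (w = 2 + 1*(2*4)² = 2 + 1*8² = 2 + 1*64 = 2 + 64 = 66)
R = -11/19 (R = (22/(-19))/2 = (22*(-1/19))/2 = (½)*(-22/19) = -11/19 ≈ -0.57895)
d(t, h) = -11/19
(j(7) + d(w, Y(0)))² = (7 - 11/19)² = (122/19)² = 14884/361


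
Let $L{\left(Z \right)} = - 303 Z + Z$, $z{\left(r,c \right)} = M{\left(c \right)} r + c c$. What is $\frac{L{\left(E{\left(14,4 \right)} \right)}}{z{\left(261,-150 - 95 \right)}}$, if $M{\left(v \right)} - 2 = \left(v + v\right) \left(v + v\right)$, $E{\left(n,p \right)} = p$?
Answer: $- \frac{1208}{62726647} \approx -1.9258 \cdot 10^{-5}$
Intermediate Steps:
$M{\left(v \right)} = 2 + 4 v^{2}$ ($M{\left(v \right)} = 2 + \left(v + v\right) \left(v + v\right) = 2 + 2 v 2 v = 2 + 4 v^{2}$)
$z{\left(r,c \right)} = c^{2} + r \left(2 + 4 c^{2}\right)$ ($z{\left(r,c \right)} = \left(2 + 4 c^{2}\right) r + c c = r \left(2 + 4 c^{2}\right) + c^{2} = c^{2} + r \left(2 + 4 c^{2}\right)$)
$L{\left(Z \right)} = - 302 Z$
$\frac{L{\left(E{\left(14,4 \right)} \right)}}{z{\left(261,-150 - 95 \right)}} = \frac{\left(-302\right) 4}{\left(-150 - 95\right)^{2} + 2 \cdot 261 \left(1 + 2 \left(-150 - 95\right)^{2}\right)} = - \frac{1208}{\left(-245\right)^{2} + 2 \cdot 261 \left(1 + 2 \left(-245\right)^{2}\right)} = - \frac{1208}{60025 + 2 \cdot 261 \left(1 + 2 \cdot 60025\right)} = - \frac{1208}{60025 + 2 \cdot 261 \left(1 + 120050\right)} = - \frac{1208}{60025 + 2 \cdot 261 \cdot 120051} = - \frac{1208}{60025 + 62666622} = - \frac{1208}{62726647}$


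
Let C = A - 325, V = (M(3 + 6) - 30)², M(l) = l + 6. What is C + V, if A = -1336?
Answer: -1436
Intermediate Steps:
M(l) = 6 + l
V = 225 (V = ((6 + (3 + 6)) - 30)² = ((6 + 9) - 30)² = (15 - 30)² = (-15)² = 225)
C = -1661 (C = -1336 - 325 = -1661)
C + V = -1661 + 225 = -1436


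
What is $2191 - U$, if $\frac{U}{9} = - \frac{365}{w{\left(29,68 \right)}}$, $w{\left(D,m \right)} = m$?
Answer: $\frac{152273}{68} \approx 2239.3$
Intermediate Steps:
$U = - \frac{3285}{68}$ ($U = 9 \left(- \frac{365}{68}\right) = - \frac{3285}{68} \approx -48.309$)
$2191 - U = 2191 - - \frac{3285}{68} = 2191 + \frac{3285}{68} = \frac{152273}{68}$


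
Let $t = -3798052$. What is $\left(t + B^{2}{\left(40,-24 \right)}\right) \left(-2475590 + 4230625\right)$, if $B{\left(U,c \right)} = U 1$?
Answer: $-6662906135820$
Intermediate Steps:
$B{\left(U,c \right)} = U$
$\left(t + B^{2}{\left(40,-24 \right)}\right) \left(-2475590 + 4230625\right) = \left(-3798052 + 40^{2}\right) \left(-2475590 + 4230625\right) = \left(-3798052 + 1600\right) 1755035 = \left(-3796452\right) 1755035 = -6662906135820$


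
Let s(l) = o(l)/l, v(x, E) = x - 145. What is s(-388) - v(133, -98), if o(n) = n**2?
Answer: -376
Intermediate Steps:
v(x, E) = -145 + x
s(l) = l (s(l) = l**2/l = l)
s(-388) - v(133, -98) = -388 - (-145 + 133) = -388 - 1*(-12) = -388 + 12 = -376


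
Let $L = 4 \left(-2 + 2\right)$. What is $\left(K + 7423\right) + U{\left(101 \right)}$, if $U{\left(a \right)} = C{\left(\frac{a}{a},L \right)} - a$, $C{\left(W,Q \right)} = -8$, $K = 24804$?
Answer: $32118$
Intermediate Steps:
$L = 0$ ($L = 4 \cdot 0 = 0$)
$U{\left(a \right)} = -8 - a$
$\left(K + 7423\right) + U{\left(101 \right)} = \left(24804 + 7423\right) - 109 = 32227 - 109 = 32118$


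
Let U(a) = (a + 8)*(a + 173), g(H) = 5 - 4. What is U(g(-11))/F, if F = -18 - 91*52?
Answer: -783/2375 ≈ -0.32968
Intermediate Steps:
g(H) = 1
U(a) = (8 + a)*(173 + a)
F = -4750 (F = -18 - 4732 = -4750)
U(g(-11))/F = (1384 + 1² + 181*1)/(-4750) = (1384 + 1 + 181)*(-1/4750) = 1566*(-1/4750) = -783/2375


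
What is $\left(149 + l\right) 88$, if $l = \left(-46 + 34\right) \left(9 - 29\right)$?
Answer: $34232$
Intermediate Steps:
$l = 240$ ($l = \left(-12\right) \left(-20\right) = 240$)
$\left(149 + l\right) 88 = \left(149 + 240\right) 88 = 389 \cdot 88 = 34232$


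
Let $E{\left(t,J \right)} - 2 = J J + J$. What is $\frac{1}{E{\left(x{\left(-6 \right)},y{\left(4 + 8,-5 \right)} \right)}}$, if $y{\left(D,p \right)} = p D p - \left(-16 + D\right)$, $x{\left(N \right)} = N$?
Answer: $\frac{1}{92722} \approx 1.0785 \cdot 10^{-5}$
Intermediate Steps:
$y{\left(D,p \right)} = 16 - D + D p^{2}$ ($y{\left(D,p \right)} = D p p - \left(-16 + D\right) = D p^{2} - \left(-16 + D\right) = 16 - D + D p^{2}$)
$E{\left(t,J \right)} = 2 + J + J^{2}$ ($E{\left(t,J \right)} = 2 + \left(J J + J\right) = 2 + \left(J^{2} + J\right) = 2 + \left(J + J^{2}\right) = 2 + J + J^{2}$)
$\frac{1}{E{\left(x{\left(-6 \right)},y{\left(4 + 8,-5 \right)} \right)}} = \frac{1}{2 + \left(16 - \left(4 + 8\right) + \left(4 + 8\right) \left(-5\right)^{2}\right) + \left(16 - \left(4 + 8\right) + \left(4 + 8\right) \left(-5\right)^{2}\right)^{2}} = \frac{1}{2 + \left(16 - 12 + 12 \cdot 25\right) + \left(16 - 12 + 12 \cdot 25\right)^{2}} = \frac{1}{2 + \left(16 - 12 + 300\right) + \left(16 - 12 + 300\right)^{2}} = \frac{1}{2 + 304 + 304^{2}} = \frac{1}{2 + 304 + 92416} = \frac{1}{92722}$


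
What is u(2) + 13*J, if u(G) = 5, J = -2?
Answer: -21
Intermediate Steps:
u(2) + 13*J = 5 + 13*(-2) = 5 - 26 = -21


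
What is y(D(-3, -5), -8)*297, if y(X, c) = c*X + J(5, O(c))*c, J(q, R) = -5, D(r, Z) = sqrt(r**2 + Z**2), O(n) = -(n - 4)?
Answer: 11880 - 2376*sqrt(34) ≈ -1974.3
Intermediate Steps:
O(n) = 4 - n (O(n) = -(-4 + n) = 4 - n)
D(r, Z) = sqrt(Z**2 + r**2)
y(X, c) = -5*c + X*c (y(X, c) = c*X - 5*c = X*c - 5*c = -5*c + X*c)
y(D(-3, -5), -8)*297 = -8*(-5 + sqrt((-5)**2 + (-3)**2))*297 = -8*(-5 + sqrt(25 + 9))*297 = -8*(-5 + sqrt(34))*297 = (40 - 8*sqrt(34))*297 = 11880 - 2376*sqrt(34)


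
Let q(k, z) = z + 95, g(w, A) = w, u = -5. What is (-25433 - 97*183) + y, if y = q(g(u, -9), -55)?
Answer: -43144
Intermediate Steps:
q(k, z) = 95 + z
y = 40 (y = 95 - 55 = 40)
(-25433 - 97*183) + y = (-25433 - 97*183) + 40 = (-25433 - 17751) + 40 = -43184 + 40 = -43144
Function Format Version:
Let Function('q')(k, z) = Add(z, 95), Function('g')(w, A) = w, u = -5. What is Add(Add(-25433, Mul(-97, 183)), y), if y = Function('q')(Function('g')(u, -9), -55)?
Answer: -43144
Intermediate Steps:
Function('q')(k, z) = Add(95, z)
y = 40 (y = Add(95, -55) = 40)
Add(Add(-25433, Mul(-97, 183)), y) = Add(Add(-25433, Mul(-97, 183)), 40) = Add(Add(-25433, -17751), 40) = Add(-43184, 40) = -43144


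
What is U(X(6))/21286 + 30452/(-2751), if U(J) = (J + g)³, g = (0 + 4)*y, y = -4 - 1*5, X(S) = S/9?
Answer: -3462986560/263510037 ≈ -13.142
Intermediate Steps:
X(S) = S/9 (X(S) = S*(⅑) = S/9)
y = -9 (y = -4 - 5 = -9)
g = -36 (g = (0 + 4)*(-9) = 4*(-9) = -36)
U(J) = (-36 + J)³ (U(J) = (J - 36)³ = (-36 + J)³)
U(X(6))/21286 + 30452/(-2751) = (-36 + (⅑)*6)³/21286 + 30452/(-2751) = (-36 + ⅔)³*(1/21286) + 30452*(-1/2751) = (-106/3)³*(1/21286) - 30452/2751 = -1191016/27*1/21286 - 30452/2751 = -595508/287361 - 30452/2751 = -3462986560/263510037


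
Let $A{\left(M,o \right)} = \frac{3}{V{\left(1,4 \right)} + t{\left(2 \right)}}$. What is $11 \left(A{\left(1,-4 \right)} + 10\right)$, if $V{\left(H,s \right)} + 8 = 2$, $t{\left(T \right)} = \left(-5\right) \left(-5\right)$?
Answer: $\frac{2123}{19} \approx 111.74$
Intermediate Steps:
$t{\left(T \right)} = 25$
$V{\left(H,s \right)} = -6$ ($V{\left(H,s \right)} = -8 + 2 = -6$)
$A{\left(M,o \right)} = \frac{3}{19}$ ($A{\left(M,o \right)} = \frac{3}{-6 + 25} = \frac{3}{19}$)
$11 \left(A{\left(1,-4 \right)} + 10\right) = 11 \left(\frac{3}{19} + 10\right) = 11 \cdot \frac{193}{19} = \frac{2123}{19}$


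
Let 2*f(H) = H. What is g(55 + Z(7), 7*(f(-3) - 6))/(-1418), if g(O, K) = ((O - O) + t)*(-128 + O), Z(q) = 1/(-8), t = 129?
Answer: 75465/11344 ≈ 6.6524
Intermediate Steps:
f(H) = H/2
Z(q) = -1/8
g(O, K) = -16512 + 129*O (g(O, K) = ((O - O) + 129)*(-128 + O) = (0 + 129)*(-128 + O) = 129*(-128 + O) = -16512 + 129*O)
g(55 + Z(7), 7*(f(-3) - 6))/(-1418) = (-16512 + 129*(55 - 1/8))/(-1418) = (-16512 + 129*(439/8))*(-1/1418) = (-16512 + 56631/8)*(-1/1418) = -75465/8*(-1/1418) = 75465/11344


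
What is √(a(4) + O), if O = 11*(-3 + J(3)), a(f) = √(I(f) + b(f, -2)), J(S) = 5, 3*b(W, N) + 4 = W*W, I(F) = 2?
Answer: √(22 + √6) ≈ 4.9446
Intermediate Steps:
b(W, N) = -4/3 + W²/3 (b(W, N) = -4/3 + (W*W)/3 = -4/3 + W²/3)
a(f) = √(⅔ + f²/3) (a(f) = √(2 + (-4/3 + f²/3)) = √(⅔ + f²/3))
O = 22 (O = 11*(-3 + 5) = 11*2 = 22)
√(a(4) + O) = √(√(6 + 3*4²)/3 + 22) = √(√(6 + 3*16)/3 + 22) = √(√(6 + 48)/3 + 22) = √(√54/3 + 22) = √((3*√6)/3 + 22) = √(√6 + 22) = √(22 + √6)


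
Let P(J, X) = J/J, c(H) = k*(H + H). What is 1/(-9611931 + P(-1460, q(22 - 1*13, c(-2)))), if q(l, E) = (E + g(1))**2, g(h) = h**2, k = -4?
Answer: -1/9611930 ≈ -1.0404e-7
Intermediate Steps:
c(H) = -8*H (c(H) = -4*(H + H) = -8*H)
q(l, E) = (1 + E)**2 (q(l, E) = (E + 1**2)**2 = (E + 1)**2 = (1 + E)**2)
P(J, X) = 1
1/(-9611931 + P(-1460, q(22 - 1*13, c(-2)))) = 1/(-9611931 + 1) = 1/(-9611930) = -1/9611930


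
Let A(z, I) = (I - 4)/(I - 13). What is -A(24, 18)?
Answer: -14/5 ≈ -2.8000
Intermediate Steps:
A(z, I) = (-4 + I)/(-13 + I)
-A(24, 18) = -(-4 + 18)/(-13 + 18) = -14/5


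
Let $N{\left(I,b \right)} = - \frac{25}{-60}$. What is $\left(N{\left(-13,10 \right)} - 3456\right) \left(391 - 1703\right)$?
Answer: $\frac{13601176}{3} \approx 4.5337 \cdot 10^{6}$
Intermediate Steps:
$N{\left(I,b \right)} = \frac{5}{12}$ ($N{\left(I,b \right)} = \left(-25\right) \left(- \frac{1}{60}\right) = \frac{5}{12}$)
$\left(N{\left(-13,10 \right)} - 3456\right) \left(391 - 1703\right) = \left(\frac{5}{12} - 3456\right) \left(391 - 1703\right) = \left(- \frac{41467}{12}\right) \left(-1312\right) = \frac{13601176}{3}$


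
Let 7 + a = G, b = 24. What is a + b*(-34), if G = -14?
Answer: -837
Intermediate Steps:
a = -21 (a = -7 - 14 = -21)
a + b*(-34) = -21 + 24*(-34) = -21 - 816 = -837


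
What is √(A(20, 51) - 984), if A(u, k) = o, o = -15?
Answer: 3*I*√111 ≈ 31.607*I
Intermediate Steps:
A(u, k) = -15
√(A(20, 51) - 984) = √(-15 - 984) = √(-999) = 3*I*√111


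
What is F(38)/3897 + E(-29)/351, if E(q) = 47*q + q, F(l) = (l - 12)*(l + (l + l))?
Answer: -162380/50661 ≈ -3.2052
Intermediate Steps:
F(l) = 3*l*(-12 + l) (F(l) = (-12 + l)*(l + 2*l) = (-12 + l)*(3*l) = 3*l*(-12 + l))
E(q) = 48*q
F(38)/3897 + E(-29)/351 = (3*38*(-12 + 38))/3897 + (48*(-29))/351 = (3*38*26)*(1/3897) - 1392*1/351 = 2964*(1/3897) - 464/117 = 988/1299 - 464/117 = -162380/50661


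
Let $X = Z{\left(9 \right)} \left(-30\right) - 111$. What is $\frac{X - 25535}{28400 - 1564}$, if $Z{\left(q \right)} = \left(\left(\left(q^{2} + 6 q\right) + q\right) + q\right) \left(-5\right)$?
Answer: $- \frac{674}{6709} \approx -0.10046$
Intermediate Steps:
$Z{\left(q \right)} = - 40 q - 5 q^{2}$ ($Z{\left(q \right)} = \left(\left(q^{2} + 7 q\right) + q\right) \left(-5\right) = \left(q^{2} + 8 q\right) \left(-5\right) = - 40 q - 5 q^{2}$)
$X = 22839$ ($X = \left(-5\right) 9 \left(8 + 9\right) \left(-30\right) - 111 = \left(-5\right) 9 \cdot 17 \left(-30\right) - 111 = \left(-765\right) \left(-30\right) - 111 = 22950 - 111 = 22839$)
$\frac{X - 25535}{28400 - 1564} = \frac{22839 - 25535}{28400 - 1564} = - \frac{2696}{26836} = \left(-2696\right) \frac{1}{26836} = - \frac{674}{6709}$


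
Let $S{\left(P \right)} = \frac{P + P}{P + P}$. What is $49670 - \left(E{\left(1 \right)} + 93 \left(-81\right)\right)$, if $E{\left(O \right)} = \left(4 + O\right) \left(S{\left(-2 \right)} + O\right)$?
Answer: $57193$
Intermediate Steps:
$S{\left(P \right)} = 1$ ($S{\left(P \right)} = \frac{2 P}{2 P} = 2 P \frac{1}{2 P} = 1$)
$E{\left(O \right)} = \left(1 + O\right) \left(4 + O\right)$ ($E{\left(O \right)} = \left(4 + O\right) \left(1 + O\right) = \left(1 + O\right) \left(4 + O\right)$)
$49670 - \left(E{\left(1 \right)} + 93 \left(-81\right)\right) = 49670 - \left(\left(4 + 1^{2} + 5 \cdot 1\right) + 93 \left(-81\right)\right) = 49670 - \left(\left(4 + 1 + 5\right) - 7533\right) = 49670 - \left(10 - 7533\right) = 49670 - -7523 = 49670 + 7523 = 57193$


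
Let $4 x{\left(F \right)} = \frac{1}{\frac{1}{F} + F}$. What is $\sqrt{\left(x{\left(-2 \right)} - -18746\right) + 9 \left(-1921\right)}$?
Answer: $\frac{\sqrt{145690}}{10} \approx 38.169$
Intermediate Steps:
$x{\left(F \right)} = \frac{1}{4 \left(F + \frac{1}{F}\right)}$ ($x{\left(F \right)} = \frac{1}{4 \left(\frac{1}{F} + F\right)} = \frac{1}{4 \left(F + \frac{1}{F}\right)}$)
$\sqrt{\left(x{\left(-2 \right)} - -18746\right) + 9 \left(-1921\right)} = \sqrt{\left(\frac{1}{4} \left(-2\right) \frac{1}{1 + \left(-2\right)^{2}} - -18746\right) + 9 \left(-1921\right)} = \sqrt{\left(\frac{1}{4} \left(-2\right) \frac{1}{1 + 4} + 18746\right) - 17289} = \sqrt{\left(\frac{1}{4} \left(-2\right) \frac{1}{5} + 18746\right) - 17289} = \sqrt{\left(- \frac{1}{10} + 18746\right) - 17289} = \sqrt{\frac{187459}{10} - 17289} = \sqrt{\frac{14569}{10}} = \frac{\sqrt{145690}}{10}$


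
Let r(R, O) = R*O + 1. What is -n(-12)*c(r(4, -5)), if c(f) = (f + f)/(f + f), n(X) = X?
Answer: 12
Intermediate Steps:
r(R, O) = 1 + O*R (r(R, O) = O*R + 1 = 1 + O*R)
c(f) = 1 (c(f) = (2*f)/((2*f)) = (2*f)*(1/(2*f)) = 1)
-n(-12)*c(r(4, -5)) = -(-12) = -1*(-12) = 12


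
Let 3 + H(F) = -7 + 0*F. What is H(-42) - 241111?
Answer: -241121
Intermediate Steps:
H(F) = -10 (H(F) = -3 + (-7 + 0*F) = -3 + (-7 + 0) = -3 - 7 = -10)
H(-42) - 241111 = -10 - 241111 = -241121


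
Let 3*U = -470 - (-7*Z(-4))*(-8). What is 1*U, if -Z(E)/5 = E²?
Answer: 4010/3 ≈ 1336.7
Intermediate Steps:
Z(E) = -5*E²
U = 4010/3 (U = (-470 - (-(-35)*(-4)²)*(-8))/3 = (-470 - (-(-35)*16)*(-8))/3 = (-470 - (-7*(-80))*(-8))/3 = (-470 - 560*(-8))/3 = (-470 - 1*(-4480))/3 = (-470 + 4480)/3 = (⅓)*4010 = 4010/3 ≈ 1336.7)
1*U = 1*(4010/3) = 4010/3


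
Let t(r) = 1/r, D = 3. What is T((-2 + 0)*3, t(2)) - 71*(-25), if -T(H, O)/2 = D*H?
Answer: 1811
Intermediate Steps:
t(r) = 1/r
T(H, O) = -6*H
T((-2 + 0)*3, t(2)) - 71*(-25) = -6*(-2 + 0)*3 - 71*(-25) = -(-12)*3 + 1775 = -6*(-6) + 1775 = 36 + 1775 = 1811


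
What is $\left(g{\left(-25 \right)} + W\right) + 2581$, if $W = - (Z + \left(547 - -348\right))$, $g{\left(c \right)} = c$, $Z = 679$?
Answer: $982$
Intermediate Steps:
$W = -1574$ ($W = - (679 + \left(547 - -348\right)) = - (679 + \left(547 + 348\right)) = - (679 + 895) = \left(-1\right) 1574 = -1574$)
$\left(g{\left(-25 \right)} + W\right) + 2581 = \left(-25 - 1574\right) + 2581 = -1599 + 2581 = 982$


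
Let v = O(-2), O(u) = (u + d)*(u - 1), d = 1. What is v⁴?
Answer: 81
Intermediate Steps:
O(u) = (1 + u)*(-1 + u) (O(u) = (u + 1)*(u - 1) = (1 + u)*(-1 + u))
v = 3 (v = -1 + (-2)² = -1 + 4 = 3)
v⁴ = 3⁴ = 81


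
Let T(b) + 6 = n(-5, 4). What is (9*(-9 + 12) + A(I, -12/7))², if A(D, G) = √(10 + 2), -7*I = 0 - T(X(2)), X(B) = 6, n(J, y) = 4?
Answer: 741 + 108*√3 ≈ 928.06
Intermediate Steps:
T(b) = -2 (T(b) = -6 + 4 = -2)
I = -2/7 (I = -(0 - 1*(-2))/7 = -(0 + 2)/7 = -⅐*2 = -2/7 ≈ -0.28571)
A(D, G) = 2*√3 (A(D, G) = √12 = 2*√3)
(9*(-9 + 12) + A(I, -12/7))² = (9*(-9 + 12) + 2*√3)² = (9*3 + 2*√3)² = (27 + 2*√3)²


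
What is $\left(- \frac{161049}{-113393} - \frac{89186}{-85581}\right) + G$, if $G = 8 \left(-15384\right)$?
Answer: $- \frac{170614575967487}{1386326619} \approx -1.2307 \cdot 10^{5}$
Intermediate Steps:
$G = -123072$
$\left(- \frac{161049}{-113393} - \frac{89186}{-85581}\right) + G = \left(- \frac{161049}{-113393} - \frac{89186}{-85581}\right) - 123072 = \left(\left(-161049\right) \left(- \frac{1}{113393}\right) - - \frac{89186}{85581}\right) - 123072 = \left(\frac{23007}{16199} + \frac{89186}{85581}\right) - 123072 = \frac{3413686081}{1386326619} - 123072 = - \frac{170614575967487}{1386326619}$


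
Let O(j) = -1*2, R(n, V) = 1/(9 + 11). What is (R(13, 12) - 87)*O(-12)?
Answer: 1739/10 ≈ 173.90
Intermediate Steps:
R(n, V) = 1/20
O(j) = -2
(R(13, 12) - 87)*O(-12) = (1/20 - 87)*(-2) = -1739/20*(-2) = 1739/10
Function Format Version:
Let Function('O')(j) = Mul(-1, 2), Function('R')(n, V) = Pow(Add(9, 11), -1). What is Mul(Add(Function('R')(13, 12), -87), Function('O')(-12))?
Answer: Rational(1739, 10) ≈ 173.90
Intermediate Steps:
Function('R')(n, V) = Rational(1, 20) (Function('R')(n, V) = Pow(20, -1) = Rational(1, 20))
Function('O')(j) = -2
Mul(Add(Function('R')(13, 12), -87), Function('O')(-12)) = Mul(Add(Rational(1, 20), -87), -2) = Mul(Rational(-1739, 20), -2) = Rational(1739, 10)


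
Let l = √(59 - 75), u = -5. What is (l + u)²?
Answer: 9 - 40*I ≈ 9.0 - 40.0*I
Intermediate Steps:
l = 4*I (l = √(-16) = 4*I ≈ 4.0*I)
(l + u)² = (4*I - 5)² = (-5 + 4*I)²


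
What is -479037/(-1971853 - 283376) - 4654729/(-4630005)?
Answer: 156980537446/128910142545 ≈ 1.2178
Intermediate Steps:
-479037/(-1971853 - 283376) - 4654729/(-4630005) = -479037/(-2255229) - 4654729*(-1/4630005) = -479037*(-1/2255229) + 4654729/4630005 = 159679/751743 + 4654729/4630005 = 156980537446/128910142545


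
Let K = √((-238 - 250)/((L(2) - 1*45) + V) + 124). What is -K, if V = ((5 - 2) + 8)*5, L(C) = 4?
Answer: -4*√273/7 ≈ -9.4415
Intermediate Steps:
V = 55 (V = (3 + 8)*5 = 11*5 = 55)
K = 4*√273/7 (K = √((-238 - 250)/((4 - 1*45) + 55) + 124) = √(-488/((4 - 45) + 55) + 124) = √(-488/(-41 + 55) + 124) = √(-488/14 + 124) = √(-488*1/14 + 124) = √(-244/7 + 124) = √(624/7) = 4*√273/7 ≈ 9.4415)
-K = -4*√273/7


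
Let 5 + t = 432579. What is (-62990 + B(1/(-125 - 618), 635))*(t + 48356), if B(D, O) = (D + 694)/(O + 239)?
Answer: -22507995321855/743 ≈ -3.0293e+10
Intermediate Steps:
t = 432574 (t = -5 + 432579 = 432574)
B(D, O) = (694 + D)/(239 + O)
(-62990 + B(1/(-125 - 618), 635))*(t + 48356) = (-62990 + (694 + 1/(-125 - 618))/(239 + 635))*(432574 + 48356) = (-62990 + (694 + 1/(-743))/874)*480930 = (-62990 + (694 - 1/743)/874)*480930 = (-62990 + (1/874)*(515641/743))*480930 = (-62990 + 27139/34178)*480930 = -2152845081/34178*480930 = -22507995321855/743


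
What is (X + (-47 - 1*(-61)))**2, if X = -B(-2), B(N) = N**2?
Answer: 100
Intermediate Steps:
X = -4 (X = -1*(-2)**2 = -1*4 = -4)
(X + (-47 - 1*(-61)))**2 = (-4 + (-47 - 1*(-61)))**2 = (-4 + (-47 + 61))**2 = (-4 + 14)**2 = 10**2 = 100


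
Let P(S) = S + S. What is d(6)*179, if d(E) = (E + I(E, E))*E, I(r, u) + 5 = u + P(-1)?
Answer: 5370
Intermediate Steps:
P(S) = 2*S
I(r, u) = -7 + u (I(r, u) = -5 + (u + 2*(-1)) = -5 + (u - 2) = -5 + (-2 + u) = -7 + u)
d(E) = E*(-7 + 2*E) (d(E) = (E + (-7 + E))*E = (-7 + 2*E)*E = E*(-7 + 2*E))
d(6)*179 = (6*(-7 + 2*6))*179 = (6*(-7 + 12))*179 = (6*5)*179 = 30*179 = 5370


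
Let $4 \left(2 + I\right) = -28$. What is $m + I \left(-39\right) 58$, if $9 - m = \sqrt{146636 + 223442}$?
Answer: $20367 - \sqrt{370078} \approx 19759.0$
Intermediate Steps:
$I = -9$ ($I = -2 + \frac{1}{4} \left(-28\right) = -2 - 7 = -9$)
$m = 9 - \sqrt{370078}$ ($m = 9 - \sqrt{146636 + 223442} = 9 - \sqrt{370078} \approx -599.34$)
$m + I \left(-39\right) 58 = \left(9 - \sqrt{370078}\right) + \left(-9\right) \left(-39\right) 58 = \left(9 - \sqrt{370078}\right) + 351 \cdot 58 = \left(9 - \sqrt{370078}\right) + 20358 = 20367 - \sqrt{370078}$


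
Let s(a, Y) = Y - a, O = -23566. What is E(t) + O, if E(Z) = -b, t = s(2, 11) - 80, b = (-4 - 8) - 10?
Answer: -23544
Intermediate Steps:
b = -22 (b = -12 - 10 = -22)
t = -71 (t = (11 - 1*2) - 80 = (11 - 2) - 80 = 9 - 80 = -71)
E(Z) = 22 (E(Z) = -1*(-22) = 22)
E(t) + O = 22 - 23566 = -23544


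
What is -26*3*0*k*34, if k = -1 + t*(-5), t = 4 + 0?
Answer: 0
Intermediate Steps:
t = 4
k = -21 (k = -1 + 4*(-5) = -1 - 20 = -21)
-26*3*0*k*34 = -26*3*0*(-21)*34 = -0*(-21)*34 = -26*0*34 = 0*34 = 0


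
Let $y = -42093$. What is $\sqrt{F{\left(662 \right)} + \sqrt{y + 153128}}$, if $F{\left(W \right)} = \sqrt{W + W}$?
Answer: $\sqrt{\sqrt{111035} + 2 \sqrt{331}} \approx 19.225$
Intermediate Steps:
$F{\left(W \right)} = \sqrt{2} \sqrt{W}$ ($F{\left(W \right)} = \sqrt{2 W} = \sqrt{2} \sqrt{W}$)
$\sqrt{F{\left(662 \right)} + \sqrt{y + 153128}} = \sqrt{\sqrt{2} \sqrt{662} + \sqrt{-42093 + 153128}} = \sqrt{2 \sqrt{331} + \sqrt{111035}} = \sqrt{\sqrt{111035} + 2 \sqrt{331}}$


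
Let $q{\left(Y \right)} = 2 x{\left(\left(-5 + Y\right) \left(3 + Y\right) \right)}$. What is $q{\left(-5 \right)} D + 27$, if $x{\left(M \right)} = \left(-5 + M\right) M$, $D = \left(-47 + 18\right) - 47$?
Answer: $-45573$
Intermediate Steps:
$D = -76$ ($D = -29 - 47 = -76$)
$x{\left(M \right)} = M \left(-5 + M\right)$
$q{\left(Y \right)} = 2 \left(-5 + Y\right) \left(-5 + \left(-5 + Y\right) \left(3 + Y\right)\right) \left(3 + Y\right)$ ($q{\left(Y \right)} = 2 \left(-5 + Y\right) \left(3 + Y\right) \left(-5 + \left(-5 + Y\right) \left(3 + Y\right)\right) = 2 \left(-5 + Y\right) \left(-5 + \left(-5 + Y\right) \left(3 + Y\right)\right) \left(3 + Y\right)$)
$q{\left(-5 \right)} D + 27 = 2 \left(15 - \left(-5\right)^{2} + 2 \left(-5\right)\right) \left(20 - \left(-5\right)^{2} + 2 \left(-5\right)\right) \left(-76\right) + 27 = 2 \left(15 - 25 - 10\right) \left(20 - 25 - 10\right) \left(-76\right) + 27 = 2 \left(-20\right) \left(-15\right) \left(-76\right) + 27 = 600 \left(-76\right) + 27 = -45600 + 27 = -45573$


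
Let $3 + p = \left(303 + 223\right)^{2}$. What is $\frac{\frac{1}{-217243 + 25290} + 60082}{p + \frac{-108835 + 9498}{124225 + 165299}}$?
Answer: $\frac{29035279757052}{133705069651193} \approx 0.21716$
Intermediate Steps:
$p = 276673$ ($p = -3 + \left(303 + 223\right)^{2} = -3 + 526^{2} = -3 + 276676 = 276673$)
$\frac{\frac{1}{-217243 + 25290} + 60082}{p + \frac{-108835 + 9498}{124225 + 165299}} = \frac{\frac{1}{-217243 + 25290} + 60082}{276673 + \frac{-108835 + 9498}{124225 + 165299}} = \frac{\frac{1}{-191953} + 60082}{276673 - \frac{99337}{289524}} = \frac{- \frac{1}{191953} + 60082}{276673 - \frac{4319}{12588}} = \frac{11532920145}{191953 \left(276673 - \frac{4319}{12588}\right)} = \frac{11532920145}{191953 \cdot \frac{3482755405}{12588}} = \frac{11532920145}{191953} \cdot \frac{12588}{3482755405} = \frac{29035279757052}{133705069651193}$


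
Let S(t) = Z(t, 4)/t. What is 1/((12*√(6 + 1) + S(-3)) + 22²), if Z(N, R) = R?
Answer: 543/260954 - 27*√7/521908 ≈ 0.0019440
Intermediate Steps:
S(t) = 4/t
1/((12*√(6 + 1) + S(-3)) + 22²) = 1/((12*√(6 + 1) + 4/(-3)) + 22²) = 1/((12*√7 + 4*(-⅓)) + 484) = 1/((12*√7 - 4/3) + 484) = 1/((-4/3 + 12*√7) + 484) = 1/(1448/3 + 12*√7)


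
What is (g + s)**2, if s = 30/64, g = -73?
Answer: 5387041/1024 ≈ 5260.8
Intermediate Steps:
s = 15/32 (s = 30*(1/64) = 15/32 ≈ 0.46875)
(g + s)**2 = (-73 + 15/32)**2 = (-2321/32)**2 = 5387041/1024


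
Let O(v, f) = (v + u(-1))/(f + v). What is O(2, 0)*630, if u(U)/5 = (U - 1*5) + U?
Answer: -10395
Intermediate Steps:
u(U) = -25 + 10*U (u(U) = 5*((U - 1*5) + U) = 5*((U - 5) + U) = 5*((-5 + U) + U) = 5*(-5 + 2*U) = -25 + 10*U)
O(v, f) = (-35 + v)/(f + v) (O(v, f) = (v + (-25 + 10*(-1)))/(f + v) = (v + (-25 - 10))/(f + v) = (v - 35)/(f + v) = (-35 + v)/(f + v))
O(2, 0)*630 = ((-35 + 2)/(0 + 2))*630 = (-33/2)*630 = ((½)*(-33))*630 = -33/2*630 = -10395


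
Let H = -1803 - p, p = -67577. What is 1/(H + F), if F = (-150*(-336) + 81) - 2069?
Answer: 1/114186 ≈ 8.7576e-6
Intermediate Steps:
H = 65774 (H = -1803 - 1*(-67577) = -1803 + 67577 = 65774)
F = 48412 (F = (50400 + 81) - 2069 = 50481 - 2069 = 48412)
1/(H + F) = 1/(65774 + 48412) = 1/114186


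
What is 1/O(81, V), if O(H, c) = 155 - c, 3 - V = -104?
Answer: 1/48 ≈ 0.020833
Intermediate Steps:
V = 107 (V = 3 - 1*(-104) = 3 + 104 = 107)
1/O(81, V) = 1/(155 - 1*107) = 1/(155 - 107) = 1/48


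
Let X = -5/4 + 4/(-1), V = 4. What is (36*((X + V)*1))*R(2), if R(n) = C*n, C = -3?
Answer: 270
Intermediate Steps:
X = -21/4 (X = -5*¼ + 4*(-1) = -5/4 - 4 = -21/4 ≈ -5.2500)
R(n) = -3*n
(36*((X + V)*1))*R(2) = (36*((-21/4 + 4)*1))*(-3*2) = (36*(-5/4*1))*(-6) = (36*(-5/4))*(-6) = -45*(-6) = 270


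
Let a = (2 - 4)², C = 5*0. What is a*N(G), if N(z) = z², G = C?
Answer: 0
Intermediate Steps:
C = 0
G = 0
a = 4 (a = (-2)² = 4)
a*N(G) = 4*0² = 4*0 = 0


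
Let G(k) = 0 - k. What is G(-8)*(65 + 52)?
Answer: 936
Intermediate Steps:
G(k) = -k
G(-8)*(65 + 52) = (-1*(-8))*(65 + 52) = 8*117 = 936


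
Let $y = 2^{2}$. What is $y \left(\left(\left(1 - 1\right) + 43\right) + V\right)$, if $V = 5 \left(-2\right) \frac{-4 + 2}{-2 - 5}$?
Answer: $\frac{1124}{7} \approx 160.57$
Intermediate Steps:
$y = 4$
$V = - \frac{20}{7}$ ($V = - 10 \left(- \frac{2}{-7}\right) = - 10 \left(\left(-2\right) \left(- \frac{1}{7}\right)\right) = \left(-10\right) \frac{2}{7} = - \frac{20}{7} \approx -2.8571$)
$y \left(\left(\left(1 - 1\right) + 43\right) + V\right) = 4 \left(\left(\left(1 - 1\right) + 43\right) - \frac{20}{7}\right) = 4 \left(\left(0 + 43\right) - \frac{20}{7}\right) = 4 \left(43 - \frac{20}{7}\right) = 4 \cdot \frac{281}{7} = \frac{1124}{7}$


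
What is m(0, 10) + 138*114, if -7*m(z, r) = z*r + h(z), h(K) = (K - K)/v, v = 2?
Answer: 15732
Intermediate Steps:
h(K) = 0 (h(K) = (K - K)/2 = 0*(1/2) = 0)
m(z, r) = -r*z/7 (m(z, r) = -(z*r + 0)/7 = -(r*z + 0)/7 = -r*z/7)
m(0, 10) + 138*114 = -1/7*10*0 + 138*114 = 0 + 15732 = 15732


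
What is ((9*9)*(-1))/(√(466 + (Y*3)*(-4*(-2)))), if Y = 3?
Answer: -81*√538/538 ≈ -3.4922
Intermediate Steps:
((9*9)*(-1))/(√(466 + (Y*3)*(-4*(-2)))) = ((9*9)*(-1))/(√(466 + (3*3)*(-4*(-2)))) = (81*(-1))/(√(466 + 9*8)) = -81/√(466 + 72) = -81*√538/538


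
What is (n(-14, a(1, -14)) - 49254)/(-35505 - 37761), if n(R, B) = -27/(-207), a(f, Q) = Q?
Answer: 377613/561706 ≈ 0.67226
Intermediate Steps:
n(R, B) = 3/23 (n(R, B) = -27*(-1/207) = 3/23)
(n(-14, a(1, -14)) - 49254)/(-35505 - 37761) = (3/23 - 49254)/(-35505 - 37761) = -1132839/23/(-73266) = -1132839/23*(-1/73266) = 377613/561706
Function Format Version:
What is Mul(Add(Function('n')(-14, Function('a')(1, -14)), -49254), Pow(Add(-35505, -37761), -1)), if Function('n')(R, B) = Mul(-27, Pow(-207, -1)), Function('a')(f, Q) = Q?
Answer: Rational(377613, 561706) ≈ 0.67226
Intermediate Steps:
Function('n')(R, B) = Rational(3, 23) (Function('n')(R, B) = Mul(-27, Rational(-1, 207)) = Rational(3, 23))
Mul(Add(Function('n')(-14, Function('a')(1, -14)), -49254), Pow(Add(-35505, -37761), -1)) = Mul(Add(Rational(3, 23), -49254), Pow(Add(-35505, -37761), -1)) = Mul(Rational(-1132839, 23), Pow(-73266, -1)) = Mul(Rational(-1132839, 23), Rational(-1, 73266)) = Rational(377613, 561706)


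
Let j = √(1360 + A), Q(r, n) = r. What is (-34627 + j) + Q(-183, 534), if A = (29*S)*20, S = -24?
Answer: -34810 + 4*I*√785 ≈ -34810.0 + 112.07*I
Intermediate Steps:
A = -13920 (A = (29*(-24))*20 = -696*20 = -13920)
j = 4*I*√785 (j = √(1360 - 13920) = √(-12560) = 4*I*√785 ≈ 112.07*I)
(-34627 + j) + Q(-183, 534) = (-34627 + 4*I*√785) - 183 = -34810 + 4*I*√785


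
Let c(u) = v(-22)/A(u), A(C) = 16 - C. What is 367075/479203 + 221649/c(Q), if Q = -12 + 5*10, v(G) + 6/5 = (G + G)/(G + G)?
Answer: 11683635599245/479203 ≈ 2.4381e+7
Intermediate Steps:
v(G) = -⅕ (v(G) = -6/5 + (G + G)/(G + G) = -6/5 + (2*G)/((2*G)) = -6/5 + (2*G)*(1/(2*G)) = -6/5 + 1 = -⅕)
Q = 38 (Q = -12 + 50 = 38)
c(u) = -1/(5*(16 - u))
367075/479203 + 221649/c(Q) = 367075/479203 + 221649/((1/(5*(-16 + 38)))) = 367075*(1/479203) + 221649/(((⅕)/22)) = 367075/479203 + 221649/(((⅕)*(1/22))) = 367075/479203 + 221649/(1/110) = 367075/479203 + 221649*110 = 367075/479203 + 24381390 = 11683635599245/479203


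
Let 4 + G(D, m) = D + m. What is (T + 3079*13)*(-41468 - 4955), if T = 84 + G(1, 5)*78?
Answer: -1869314941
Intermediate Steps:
G(D, m) = -4 + D + m (G(D, m) = -4 + (D + m) = -4 + D + m)
T = 240 (T = 84 + (-4 + 1 + 5)*78 = 84 + 2*78 = 84 + 156 = 240)
(T + 3079*13)*(-41468 - 4955) = (240 + 3079*13)*(-41468 - 4955) = (240 + 40027)*(-46423) = 40267*(-46423) = -1869314941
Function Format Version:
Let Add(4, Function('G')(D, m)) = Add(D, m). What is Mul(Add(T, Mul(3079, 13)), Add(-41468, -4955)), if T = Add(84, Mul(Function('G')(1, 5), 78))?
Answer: -1869314941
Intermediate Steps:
Function('G')(D, m) = Add(-4, D, m) (Function('G')(D, m) = Add(-4, Add(D, m)) = Add(-4, D, m))
T = 240 (T = Add(84, Mul(Add(-4, 1, 5), 78)) = Add(84, Mul(2, 78)) = Add(84, 156) = 240)
Mul(Add(T, Mul(3079, 13)), Add(-41468, -4955)) = Mul(Add(240, Mul(3079, 13)), Add(-41468, -4955)) = Mul(Add(240, 40027), -46423) = Mul(40267, -46423) = -1869314941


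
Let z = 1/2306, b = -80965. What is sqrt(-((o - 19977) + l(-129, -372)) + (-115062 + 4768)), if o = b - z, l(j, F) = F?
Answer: I*sqrt(47752368974)/2306 ≈ 94.763*I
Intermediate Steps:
z = 1/2306 ≈ 0.00043365
o = -186705291/2306 (o = -80965 - 1*1/2306 = -80965 - 1/2306 = -186705291/2306 ≈ -80965.)
sqrt(-((o - 19977) + l(-129, -372)) + (-115062 + 4768)) = sqrt(-((-186705291/2306 - 19977) - 372) + (-115062 + 4768)) = sqrt(-(-232772253/2306 - 372) - 110294) = sqrt(-1*(-233630085/2306) - 110294) = sqrt(233630085/2306 - 110294) = sqrt(-20707879/2306) = I*sqrt(47752368974)/2306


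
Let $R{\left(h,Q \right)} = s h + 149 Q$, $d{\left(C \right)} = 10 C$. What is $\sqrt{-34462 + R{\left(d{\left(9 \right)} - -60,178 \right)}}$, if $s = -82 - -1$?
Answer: $7 i \sqrt{410} \approx 141.74 i$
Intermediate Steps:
$s = -81$ ($s = -82 + 1 = -81$)
$R{\left(h,Q \right)} = - 81 h + 149 Q$
$\sqrt{-34462 + R{\left(d{\left(9 \right)} - -60,178 \right)}} = \sqrt{-34462 + \left(- 81 \left(10 \cdot 9 - -60\right) + 149 \cdot 178\right)} = \sqrt{-34462 + \left(- 81 \left(90 + 60\right) + 26522\right)} = \sqrt{-34462 + \left(\left(-81\right) 150 + 26522\right)} = \sqrt{-34462 + \left(-12150 + 26522\right)} = \sqrt{-34462 + 14372} = \sqrt{-20090} = 7 i \sqrt{410}$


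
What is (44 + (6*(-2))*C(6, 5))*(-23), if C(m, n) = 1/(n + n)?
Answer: -4922/5 ≈ -984.40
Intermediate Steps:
C(m, n) = 1/(2*n)
(44 + (6*(-2))*C(6, 5))*(-23) = (44 + (6*(-2))*((½)/5))*(-23) = (44 - 6/5)*(-23) = (214/5)*(-23) = -4922/5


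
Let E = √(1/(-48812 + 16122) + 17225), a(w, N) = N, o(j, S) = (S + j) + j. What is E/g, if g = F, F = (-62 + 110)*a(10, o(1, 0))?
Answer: √18407256789810/3138240 ≈ 1.3671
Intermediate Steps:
o(j, S) = S + 2*j
E = √18407256789810/32690 (E = √(1/(-32690) + 17225) = √(-1/32690 + 17225) = √(563085249/32690) = √18407256789810/32690 ≈ 131.24)
F = 96 (F = (-62 + 110)*(0 + 2*1) = 48*(0 + 2) = 48*2 = 96)
g = 96
E/g = (√18407256789810/32690)/96 = (√18407256789810/32690)*(1/96) = √18407256789810/3138240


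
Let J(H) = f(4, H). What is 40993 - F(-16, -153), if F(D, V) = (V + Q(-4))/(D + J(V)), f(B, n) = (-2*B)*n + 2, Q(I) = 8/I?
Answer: 9920337/242 ≈ 40993.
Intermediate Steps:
f(B, n) = 2 - 2*B*n (f(B, n) = -2*B*n + 2 = 2 - 2*B*n)
J(H) = 2 - 8*H (J(H) = 2 - 2*4*H = 2 - 8*H)
F(D, V) = (-2 + V)/(2 + D - 8*V) (F(D, V) = (V + 8/(-4))/(D + (2 - 8*V)) = (V + 8*(-¼))/(2 + D - 8*V) = (V - 2)/(2 + D - 8*V) = (-2 + V)/(2 + D - 8*V))
40993 - F(-16, -153) = 40993 - (-2 - 153)/(2 - 16 - 8*(-153)) = 40993 - (-155)/(2 - 16 + 1224) = 40993 - (-155)/1210 = 40993 - 1*(-31/242) = 40993 + 31/242 = 9920337/242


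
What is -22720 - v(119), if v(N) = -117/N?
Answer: -2703563/119 ≈ -22719.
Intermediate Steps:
-22720 - v(119) = -22720 - (-117)/119 = -22720 - 1*(-117/119) = -22720 + 117/119 = -2703563/119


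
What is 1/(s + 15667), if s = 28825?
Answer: 1/44492 ≈ 2.2476e-5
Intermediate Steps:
1/(s + 15667) = 1/(28825 + 15667) = 1/44492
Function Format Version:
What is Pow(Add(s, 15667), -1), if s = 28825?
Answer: Rational(1, 44492) ≈ 2.2476e-5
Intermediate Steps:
Pow(Add(s, 15667), -1) = Pow(Add(28825, 15667), -1) = Pow(44492, -1) = Rational(1, 44492)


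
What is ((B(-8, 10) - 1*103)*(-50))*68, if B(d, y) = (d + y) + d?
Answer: 370600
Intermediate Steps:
B(d, y) = y + 2*d
((B(-8, 10) - 1*103)*(-50))*68 = (((10 + 2*(-8)) - 1*103)*(-50))*68 = (((10 - 16) - 103)*(-50))*68 = ((-6 - 103)*(-50))*68 = -109*(-50)*68 = 5450*68 = 370600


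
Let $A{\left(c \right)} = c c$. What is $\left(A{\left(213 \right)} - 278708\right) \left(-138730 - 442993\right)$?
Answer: $135738663097$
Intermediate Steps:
$A{\left(c \right)} = c^{2}$
$\left(A{\left(213 \right)} - 278708\right) \left(-138730 - 442993\right) = \left(213^{2} - 278708\right) \left(-138730 - 442993\right) = \left(45369 - 278708\right) \left(-581723\right) = \left(-233339\right) \left(-581723\right) = 135738663097$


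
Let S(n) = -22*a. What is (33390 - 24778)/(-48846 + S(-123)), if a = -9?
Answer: -2153/12162 ≈ -0.17703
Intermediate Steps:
S(n) = 198 (S(n) = -22*(-9) = 198)
(33390 - 24778)/(-48846 + S(-123)) = (33390 - 24778)/(-48846 + 198) = 8612/(-48648) = 8612*(-1/48648) = -2153/12162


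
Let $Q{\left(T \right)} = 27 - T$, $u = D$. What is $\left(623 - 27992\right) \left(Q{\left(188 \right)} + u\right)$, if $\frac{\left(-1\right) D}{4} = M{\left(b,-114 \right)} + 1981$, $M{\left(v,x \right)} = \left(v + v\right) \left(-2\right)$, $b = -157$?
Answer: $290029293$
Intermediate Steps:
$M{\left(v,x \right)} = - 4 v$ ($M{\left(v,x \right)} = 2 v \left(-2\right) = - 4 v$)
$D = -10436$ ($D = - 4 \left(\left(-4\right) \left(-157\right) + 1981\right) = - 4 \left(628 + 1981\right) = \left(-4\right) 2609 = -10436$)
$u = -10436$
$\left(623 - 27992\right) \left(Q{\left(188 \right)} + u\right) = \left(623 - 27992\right) \left(\left(27 - 188\right) - 10436\right) = - 27369 \left(\left(27 - 188\right) - 10436\right) = - 27369 \left(-161 - 10436\right) = \left(-27369\right) \left(-10597\right) = 290029293$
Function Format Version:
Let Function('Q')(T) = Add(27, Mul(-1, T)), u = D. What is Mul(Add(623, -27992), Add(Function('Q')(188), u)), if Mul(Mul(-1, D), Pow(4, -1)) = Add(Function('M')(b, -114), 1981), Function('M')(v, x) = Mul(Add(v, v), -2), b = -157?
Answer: 290029293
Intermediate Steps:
Function('M')(v, x) = Mul(-4, v) (Function('M')(v, x) = Mul(Mul(2, v), -2) = Mul(-4, v))
D = -10436 (D = Mul(-4, Add(Mul(-4, -157), 1981)) = Mul(-4, Add(628, 1981)) = Mul(-4, 2609) = -10436)
u = -10436
Mul(Add(623, -27992), Add(Function('Q')(188), u)) = Mul(Add(623, -27992), Add(Add(27, Mul(-1, 188)), -10436)) = Mul(-27369, Add(Add(27, -188), -10436)) = Mul(-27369, Add(-161, -10436)) = Mul(-27369, -10597) = 290029293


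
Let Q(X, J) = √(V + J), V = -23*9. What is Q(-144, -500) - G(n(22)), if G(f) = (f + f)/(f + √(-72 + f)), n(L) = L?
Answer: -484/267 + I*√707 + 110*I*√2/267 ≈ -1.8127 + 27.172*I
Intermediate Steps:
V = -207
Q(X, J) = √(-207 + J)
G(f) = 2*f/(f + √(-72 + f)) (G(f) = (2*f)/(f + √(-72 + f)) = 2*f/(f + √(-72 + f)))
Q(-144, -500) - G(n(22)) = √(-207 - 500) - 2*22/(22 + √(-72 + 22)) = √(-707) - 2*22/(22 + √(-50)) = I*√707 - 2*22/(22 + 5*I*√2) = I*√707 - 44/(22 + 5*I*√2) = -44/(22 + 5*I*√2) + I*√707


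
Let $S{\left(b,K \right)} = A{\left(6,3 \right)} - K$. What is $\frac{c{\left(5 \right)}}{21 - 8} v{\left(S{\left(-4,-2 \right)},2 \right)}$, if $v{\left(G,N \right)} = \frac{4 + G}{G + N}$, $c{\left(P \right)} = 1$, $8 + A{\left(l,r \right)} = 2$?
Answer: $0$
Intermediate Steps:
$A{\left(l,r \right)} = -6$ ($A{\left(l,r \right)} = -8 + 2 = -6$)
$S{\left(b,K \right)} = -6 - K$
$v{\left(G,N \right)} = \frac{4 + G}{G + N}$
$\frac{c{\left(5 \right)}}{21 - 8} v{\left(S{\left(-4,-2 \right)},2 \right)} = 1 \frac{1}{21 - 8} \frac{4 - 4}{\left(-6 - -2\right) + 2} = 1 \cdot \frac{1}{13} \frac{4 + \left(-6 + 2\right)}{\left(-6 + 2\right) + 2} = 1 \cdot \frac{1}{13} \frac{4 - 4}{-4 + 2} = \frac{\frac{1}{-2} \cdot 0}{13} = \frac{\left(- \frac{1}{2}\right) 0}{13} = \frac{1}{13} \cdot 0 = 0$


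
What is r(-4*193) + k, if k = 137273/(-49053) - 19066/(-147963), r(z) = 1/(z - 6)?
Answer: -5027282860339/1882248864114 ≈ -2.6709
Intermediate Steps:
r(z) = 1/(-6 + z)
k = -6458693467/2419343013 (k = 137273*(-1/49053) - 19066*(-1/147963) = -137273/49053 + 19066/147963 = -6458693467/2419343013 ≈ -2.6696)
r(-4*193) + k = 1/(-6 - 4*193) - 6458693467/2419343013 = 1/(-6 - 772) - 6458693467/2419343013 = 1/(-778) - 6458693467/2419343013 = -1/778 - 6458693467/2419343013 = -5027282860339/1882248864114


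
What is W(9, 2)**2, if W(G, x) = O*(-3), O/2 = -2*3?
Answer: 1296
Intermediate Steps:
O = -12 (O = 2*(-2*3) = 2*(-6) = -12)
W(G, x) = 36 (W(G, x) = -12*(-3) = 36)
W(9, 2)**2 = 36**2 = 1296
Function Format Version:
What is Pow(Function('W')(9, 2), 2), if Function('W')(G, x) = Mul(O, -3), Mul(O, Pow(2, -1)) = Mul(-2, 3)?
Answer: 1296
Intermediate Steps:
O = -12 (O = Mul(2, Mul(-2, 3)) = Mul(2, -6) = -12)
Function('W')(G, x) = 36 (Function('W')(G, x) = Mul(-12, -3) = 36)
Pow(Function('W')(9, 2), 2) = Pow(36, 2) = 1296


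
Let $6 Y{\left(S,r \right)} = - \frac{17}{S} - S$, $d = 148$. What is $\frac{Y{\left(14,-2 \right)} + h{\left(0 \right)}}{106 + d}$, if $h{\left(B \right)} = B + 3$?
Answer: $\frac{13}{7112} \approx 0.0018279$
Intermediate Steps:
$h{\left(B \right)} = 3 + B$
$Y{\left(S,r \right)} = - \frac{17}{6 S} - \frac{S}{6}$ ($Y{\left(S,r \right)} = \frac{- \frac{17}{S} - S}{6} = \frac{- S - \frac{17}{S}}{6} = - \frac{17}{6 S} - \frac{S}{6}$)
$\frac{Y{\left(14,-2 \right)} + h{\left(0 \right)}}{106 + d} = \frac{\frac{-17 - 14^{2}}{6 \cdot 14} + \left(3 + 0\right)}{106 + 148} = \frac{\frac{1}{6} \cdot \frac{1}{14} \left(-17 - 196\right) + 3}{254} = \left(\frac{1}{6} \cdot \frac{1}{14} \left(-17 - 196\right) + 3\right) \frac{1}{254} = \left(\frac{1}{6} \cdot \frac{1}{14} \left(-213\right) + 3\right) \frac{1}{254} = \left(- \frac{71}{28} + 3\right) \frac{1}{254} = \frac{13}{28} \cdot \frac{1}{254} = \frac{13}{7112}$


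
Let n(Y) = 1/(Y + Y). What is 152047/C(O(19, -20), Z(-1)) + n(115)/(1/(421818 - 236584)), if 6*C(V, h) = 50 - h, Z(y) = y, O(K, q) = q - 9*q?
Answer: 36545299/1955 ≈ 18693.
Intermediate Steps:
O(K, q) = -8*q
n(Y) = 1/(2*Y)
C(V, h) = 25/3 - h/6 (C(V, h) = (50 - h)/6 = 25/3 - h/6)
152047/C(O(19, -20), Z(-1)) + n(115)/(1/(421818 - 236584)) = 152047/(25/3 - ⅙*(-1)) + ((½)/115)/(1/(421818 - 236584)) = 152047/(25/3 + ⅙) + ((½)*(1/115))/(1/185234) = 152047/(17/2) + 1/(230*(1/185234)) = 152047*(2/17) + (1/230)*185234 = 304094/17 + 92617/115 = 36545299/1955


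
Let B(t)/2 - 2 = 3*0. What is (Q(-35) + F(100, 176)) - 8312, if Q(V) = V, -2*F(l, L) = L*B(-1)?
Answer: -8699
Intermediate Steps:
B(t) = 4 (B(t) = 4 + 2*(3*0) = 4 + 2*0 = 4 + 0 = 4)
F(l, L) = -2*L (F(l, L) = -L*4/2 = -2*L)
(Q(-35) + F(100, 176)) - 8312 = (-35 - 2*176) - 8312 = (-35 - 352) - 8312 = -387 - 8312 = -8699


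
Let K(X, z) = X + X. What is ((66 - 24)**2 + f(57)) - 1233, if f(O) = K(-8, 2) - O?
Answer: 458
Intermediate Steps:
K(X, z) = 2*X
f(O) = -16 - O (f(O) = 2*(-8) - O = -16 - O)
((66 - 24)**2 + f(57)) - 1233 = ((66 - 24)**2 + (-16 - 1*57)) - 1233 = (42**2 + (-16 - 57)) - 1233 = (1764 - 73) - 1233 = 1691 - 1233 = 458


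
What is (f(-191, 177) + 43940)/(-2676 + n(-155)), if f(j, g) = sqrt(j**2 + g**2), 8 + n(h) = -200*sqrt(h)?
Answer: -7370935/837741 - 671*sqrt(67810)/3350964 + 125*I*sqrt(420422)/1675482 + 549250*I*sqrt(155)/837741 ≈ -8.8507 + 8.2109*I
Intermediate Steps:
n(h) = -8 - 200*sqrt(h)
f(j, g) = sqrt(g**2 + j**2)
(f(-191, 177) + 43940)/(-2676 + n(-155)) = (sqrt(177**2 + (-191)**2) + 43940)/(-2676 + (-8 - 200*I*sqrt(155))) = (sqrt(31329 + 36481) + 43940)/(-2676 + (-8 - 200*I*sqrt(155))) = (sqrt(67810) + 43940)/(-2676 + (-8 - 200*I*sqrt(155))) = (43940 + sqrt(67810))/(-2684 - 200*I*sqrt(155))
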